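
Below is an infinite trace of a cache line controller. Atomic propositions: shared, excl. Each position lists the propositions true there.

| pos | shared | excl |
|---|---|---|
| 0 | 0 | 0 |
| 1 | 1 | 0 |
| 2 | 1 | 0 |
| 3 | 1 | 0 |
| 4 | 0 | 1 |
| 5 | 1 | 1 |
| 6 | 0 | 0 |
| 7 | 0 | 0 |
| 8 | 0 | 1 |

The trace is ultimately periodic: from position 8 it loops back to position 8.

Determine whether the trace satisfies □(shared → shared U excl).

shared → shared U excl holds at every position 0..8, and those are all positions ever visited, so □(shared → shared U excl) holds.
Positions where shared holds: 1, 2, 3, 5.
Check shared U excl at each: 1→ok, 2→ok, 3→ok, 5→ok.

Satisfied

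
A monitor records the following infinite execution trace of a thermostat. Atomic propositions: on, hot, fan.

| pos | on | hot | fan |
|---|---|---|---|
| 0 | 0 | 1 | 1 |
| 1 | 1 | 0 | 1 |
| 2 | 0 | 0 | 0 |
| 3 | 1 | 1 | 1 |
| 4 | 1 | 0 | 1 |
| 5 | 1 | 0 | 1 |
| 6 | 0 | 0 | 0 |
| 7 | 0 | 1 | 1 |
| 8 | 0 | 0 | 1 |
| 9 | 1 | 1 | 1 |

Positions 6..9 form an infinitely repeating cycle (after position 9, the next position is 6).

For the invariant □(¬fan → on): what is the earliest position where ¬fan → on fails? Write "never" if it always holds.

2

Check ¬fan → on at each position in order: 0 ✓, 1 ✓.
At position 2 the labels are {}, so ¬fan → on is false there. This is the first violation.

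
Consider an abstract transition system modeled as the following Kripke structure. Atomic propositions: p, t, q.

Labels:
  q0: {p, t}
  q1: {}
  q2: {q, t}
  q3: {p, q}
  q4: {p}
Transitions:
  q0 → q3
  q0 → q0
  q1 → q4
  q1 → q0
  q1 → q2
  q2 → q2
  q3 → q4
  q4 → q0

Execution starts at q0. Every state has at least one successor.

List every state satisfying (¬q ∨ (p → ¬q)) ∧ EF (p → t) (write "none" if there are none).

States satisfying ¬q: {q0, q1, q4}.
States satisfying p → ¬q: {q0, q1, q2, q4}.
States satisfying ¬q ∨ (p → ¬q): {q0, q1, q2, q4}.
States satisfying p → t: {q0, q1, q2}.
States satisfying EF (p → t): {q0, q1, q2, q3, q4}.
States satisfying (¬q ∨ (p → ¬q)) ∧ EF (p → t): {q0, q1, q2, q4}.

{q0, q1, q2, q4}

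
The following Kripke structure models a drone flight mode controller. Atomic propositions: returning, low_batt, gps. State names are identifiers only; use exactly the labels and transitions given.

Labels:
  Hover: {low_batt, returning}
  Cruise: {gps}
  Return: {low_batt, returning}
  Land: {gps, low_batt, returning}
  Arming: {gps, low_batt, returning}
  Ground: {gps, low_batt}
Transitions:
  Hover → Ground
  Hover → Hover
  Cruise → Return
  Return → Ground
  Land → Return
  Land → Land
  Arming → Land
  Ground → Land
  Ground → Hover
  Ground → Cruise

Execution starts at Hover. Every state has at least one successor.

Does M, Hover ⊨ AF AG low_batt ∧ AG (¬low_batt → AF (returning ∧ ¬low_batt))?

Does not hold

States satisfying AG low_batt: ∅.
States satisfying AF AG low_batt: ∅.
States satisfying ¬low_batt → AF (returning ∧ ¬low_batt): {Hover, Return, Land, Arming, Ground}.
States satisfying AG (¬low_batt → AF (returning ∧ ¬low_batt)): ∅.
States satisfying AF AG low_batt ∧ AG (¬low_batt → AF (returning ∧ ¬low_batt)): ∅.
Hover ∉ Sat(AF AG low_batt ∧ AG (¬low_batt → AF (returning ∧ ¬low_batt))).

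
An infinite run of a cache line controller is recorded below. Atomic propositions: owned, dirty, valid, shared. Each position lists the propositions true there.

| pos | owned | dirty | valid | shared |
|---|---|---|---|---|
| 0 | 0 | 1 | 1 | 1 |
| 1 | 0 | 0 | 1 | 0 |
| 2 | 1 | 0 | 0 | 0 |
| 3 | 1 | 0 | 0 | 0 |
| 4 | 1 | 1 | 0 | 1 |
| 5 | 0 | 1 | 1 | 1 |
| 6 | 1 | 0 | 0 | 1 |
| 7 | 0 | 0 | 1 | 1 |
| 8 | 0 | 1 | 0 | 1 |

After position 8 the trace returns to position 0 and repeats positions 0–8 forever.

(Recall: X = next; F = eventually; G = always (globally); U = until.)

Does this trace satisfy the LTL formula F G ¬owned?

G ¬owned is false at every position 0..8, so it never becomes true and F G ¬owned fails.

Violated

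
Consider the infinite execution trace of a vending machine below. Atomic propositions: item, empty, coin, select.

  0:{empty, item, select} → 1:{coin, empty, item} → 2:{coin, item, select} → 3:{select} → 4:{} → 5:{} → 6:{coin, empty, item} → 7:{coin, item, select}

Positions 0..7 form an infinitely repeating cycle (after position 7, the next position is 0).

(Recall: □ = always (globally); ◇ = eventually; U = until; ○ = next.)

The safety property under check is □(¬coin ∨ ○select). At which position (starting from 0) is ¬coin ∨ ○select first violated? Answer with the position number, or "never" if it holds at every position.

¬coin ∨ ○select holds at every position 0..7, and those are all the positions the trace ever visits, so the invariant □(¬coin ∨ ○select) is never violated.

never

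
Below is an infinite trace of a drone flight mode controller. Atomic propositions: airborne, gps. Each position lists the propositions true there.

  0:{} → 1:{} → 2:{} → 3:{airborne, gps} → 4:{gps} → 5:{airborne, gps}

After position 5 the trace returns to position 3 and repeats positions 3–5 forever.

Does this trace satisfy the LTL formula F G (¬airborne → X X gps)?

G (¬airborne → X X gps) holds at position 1, which is reachable from 0, so F G (¬airborne → X X gps) holds.

Yes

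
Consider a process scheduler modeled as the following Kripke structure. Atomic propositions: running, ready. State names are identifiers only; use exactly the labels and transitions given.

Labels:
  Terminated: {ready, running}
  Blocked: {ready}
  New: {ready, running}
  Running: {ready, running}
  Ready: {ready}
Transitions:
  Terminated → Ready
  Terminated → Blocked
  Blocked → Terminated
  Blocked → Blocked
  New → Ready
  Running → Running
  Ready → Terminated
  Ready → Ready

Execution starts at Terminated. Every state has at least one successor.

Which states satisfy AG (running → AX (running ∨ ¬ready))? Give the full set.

{Running}

States satisfying running → AX (running ∨ ¬ready): {Blocked, Running, Ready}.
States satisfying AG (running → AX (running ∨ ¬ready)): {Running}.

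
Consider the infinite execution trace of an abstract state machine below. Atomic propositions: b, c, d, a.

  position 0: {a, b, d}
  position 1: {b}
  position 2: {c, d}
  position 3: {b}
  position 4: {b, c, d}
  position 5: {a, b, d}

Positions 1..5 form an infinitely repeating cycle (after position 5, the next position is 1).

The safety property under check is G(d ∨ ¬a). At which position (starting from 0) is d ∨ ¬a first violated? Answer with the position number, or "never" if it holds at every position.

never

d ∨ ¬a holds at every position 0..5, and those are all the positions the trace ever visits, so the invariant G(d ∨ ¬a) is never violated.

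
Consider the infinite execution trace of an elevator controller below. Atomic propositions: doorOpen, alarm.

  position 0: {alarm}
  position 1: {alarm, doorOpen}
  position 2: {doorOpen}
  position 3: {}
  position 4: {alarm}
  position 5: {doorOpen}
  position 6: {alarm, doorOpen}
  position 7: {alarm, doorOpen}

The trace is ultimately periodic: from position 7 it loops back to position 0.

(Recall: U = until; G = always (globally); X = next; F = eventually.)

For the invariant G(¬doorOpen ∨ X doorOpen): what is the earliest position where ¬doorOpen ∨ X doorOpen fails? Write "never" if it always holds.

Check ¬doorOpen ∨ X doorOpen at each position in order: 0 ✓, 1 ✓.
At position 2 the labels are {doorOpen} and the next position 3 has {}, so ¬doorOpen ∨ X doorOpen is false there. This is the first violation.

2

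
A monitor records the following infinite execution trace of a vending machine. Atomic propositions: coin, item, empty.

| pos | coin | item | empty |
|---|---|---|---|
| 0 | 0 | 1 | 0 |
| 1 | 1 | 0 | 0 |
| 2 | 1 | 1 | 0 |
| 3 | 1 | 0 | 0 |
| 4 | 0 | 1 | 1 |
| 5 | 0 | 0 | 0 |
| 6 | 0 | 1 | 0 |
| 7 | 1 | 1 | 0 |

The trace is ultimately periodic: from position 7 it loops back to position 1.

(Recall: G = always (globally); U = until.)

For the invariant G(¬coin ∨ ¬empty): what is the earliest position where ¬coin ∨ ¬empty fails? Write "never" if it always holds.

never

¬coin ∨ ¬empty holds at every position 0..7, and those are all the positions the trace ever visits, so the invariant G(¬coin ∨ ¬empty) is never violated.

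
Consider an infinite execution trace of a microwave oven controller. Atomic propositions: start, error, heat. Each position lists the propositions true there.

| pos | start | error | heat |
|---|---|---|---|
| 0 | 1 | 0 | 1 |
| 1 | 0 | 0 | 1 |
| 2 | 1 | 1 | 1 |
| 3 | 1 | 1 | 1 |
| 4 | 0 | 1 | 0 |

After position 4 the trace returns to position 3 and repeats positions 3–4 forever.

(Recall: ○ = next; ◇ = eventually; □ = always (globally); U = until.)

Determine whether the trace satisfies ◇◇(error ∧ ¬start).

Yes

◇(error ∧ ¬start) holds at position 0, which is reachable from 0, so ◇◇(error ∧ ¬start) holds.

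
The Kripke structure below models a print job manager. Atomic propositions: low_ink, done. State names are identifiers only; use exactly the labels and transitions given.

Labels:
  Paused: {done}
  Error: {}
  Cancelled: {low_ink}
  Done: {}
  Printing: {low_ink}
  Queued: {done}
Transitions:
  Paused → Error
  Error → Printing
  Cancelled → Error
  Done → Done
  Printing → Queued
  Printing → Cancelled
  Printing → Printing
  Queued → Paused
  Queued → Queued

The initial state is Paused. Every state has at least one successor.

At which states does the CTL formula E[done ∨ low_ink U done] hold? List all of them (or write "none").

{Paused, Printing, Queued}

States satisfying done ∨ low_ink: {Paused, Cancelled, Printing, Queued}.
States satisfying done: {Paused, Queued}.
States satisfying E[done ∨ low_ink U done]: {Paused, Printing, Queued}.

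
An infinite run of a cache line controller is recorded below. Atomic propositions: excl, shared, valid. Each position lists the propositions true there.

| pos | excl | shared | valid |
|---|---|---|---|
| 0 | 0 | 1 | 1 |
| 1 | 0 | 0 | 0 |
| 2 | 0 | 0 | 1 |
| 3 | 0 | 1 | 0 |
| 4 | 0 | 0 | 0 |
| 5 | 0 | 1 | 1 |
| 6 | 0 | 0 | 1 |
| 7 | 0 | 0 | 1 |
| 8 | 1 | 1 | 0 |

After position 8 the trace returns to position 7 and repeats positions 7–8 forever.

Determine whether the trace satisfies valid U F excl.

Satisfied

Walking from position 0: F excl first holds at position 0, and valid holds at every earlier position along the way, so valid U F excl holds.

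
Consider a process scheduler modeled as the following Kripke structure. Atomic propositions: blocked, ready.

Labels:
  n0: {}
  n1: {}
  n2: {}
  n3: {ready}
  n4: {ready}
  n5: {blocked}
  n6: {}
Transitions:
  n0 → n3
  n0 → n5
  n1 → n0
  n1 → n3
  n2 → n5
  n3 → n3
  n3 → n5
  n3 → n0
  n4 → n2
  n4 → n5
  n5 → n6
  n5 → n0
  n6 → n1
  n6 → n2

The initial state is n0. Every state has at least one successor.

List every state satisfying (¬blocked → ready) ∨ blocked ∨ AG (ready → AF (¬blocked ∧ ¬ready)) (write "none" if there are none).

{n3, n4, n5}

States satisfying ¬blocked: {n0, n1, n2, n3, n4, n6}.
States satisfying ¬blocked → ready: {n3, n4, n5}.
States satisfying (¬blocked → ready) ∨ blocked: {n3, n4, n5}.
States satisfying ready → AF (¬blocked ∧ ¬ready): {n0, n1, n2, n4, n5, n6}.
States satisfying AG (ready → AF (¬blocked ∧ ¬ready)): ∅.
States satisfying (¬blocked → ready) ∨ blocked ∨ AG (ready → AF (¬blocked ∧ ¬ready)): {n3, n4, n5}.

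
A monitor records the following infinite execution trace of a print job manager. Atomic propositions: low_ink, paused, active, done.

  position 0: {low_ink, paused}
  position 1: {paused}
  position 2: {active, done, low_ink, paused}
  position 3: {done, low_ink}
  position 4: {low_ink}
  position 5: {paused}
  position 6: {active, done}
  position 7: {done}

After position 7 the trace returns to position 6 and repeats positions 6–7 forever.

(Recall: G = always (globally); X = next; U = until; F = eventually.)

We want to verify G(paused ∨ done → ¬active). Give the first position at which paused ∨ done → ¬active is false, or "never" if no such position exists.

Check paused ∨ done → ¬active at each position in order: 0 ✓, 1 ✓.
At position 2 the labels are {active, done, low_ink, paused}, so paused ∨ done → ¬active is false there. This is the first violation.

2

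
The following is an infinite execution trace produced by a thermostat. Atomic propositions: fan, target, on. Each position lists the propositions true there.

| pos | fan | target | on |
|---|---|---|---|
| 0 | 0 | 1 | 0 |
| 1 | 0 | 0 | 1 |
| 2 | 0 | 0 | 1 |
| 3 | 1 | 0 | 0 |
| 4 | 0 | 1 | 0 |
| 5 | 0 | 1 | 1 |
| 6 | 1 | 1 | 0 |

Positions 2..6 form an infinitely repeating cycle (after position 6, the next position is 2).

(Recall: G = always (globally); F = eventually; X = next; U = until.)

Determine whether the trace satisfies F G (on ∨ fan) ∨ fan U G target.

G (on ∨ fan) is false at every position 0..6, so it never becomes true and F G (on ∨ fan) fails.
Walking from position 0: at position 0, G target has not yet held and fan fails, so fan U G target is false.
At position 0: F G (on ∨ fan) is false; fan U G target is false; so F G (on ∨ fan) ∨ fan U G target is false.

Does not hold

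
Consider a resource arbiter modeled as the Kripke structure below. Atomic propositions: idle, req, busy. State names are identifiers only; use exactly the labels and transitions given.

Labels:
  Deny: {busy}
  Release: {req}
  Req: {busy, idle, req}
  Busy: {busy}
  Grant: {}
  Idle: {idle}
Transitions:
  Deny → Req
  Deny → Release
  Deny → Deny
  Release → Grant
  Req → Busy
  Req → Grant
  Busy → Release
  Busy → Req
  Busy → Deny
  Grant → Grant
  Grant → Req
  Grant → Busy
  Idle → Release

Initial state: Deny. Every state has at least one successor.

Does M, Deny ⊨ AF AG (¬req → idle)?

States satisfying AG (¬req → idle): ∅.
States satisfying AF AG (¬req → idle): ∅.
There is a path from Deny along which AG (¬req → idle) never holds.
Deny ∉ Sat(AF AG (¬req → idle)).

Violated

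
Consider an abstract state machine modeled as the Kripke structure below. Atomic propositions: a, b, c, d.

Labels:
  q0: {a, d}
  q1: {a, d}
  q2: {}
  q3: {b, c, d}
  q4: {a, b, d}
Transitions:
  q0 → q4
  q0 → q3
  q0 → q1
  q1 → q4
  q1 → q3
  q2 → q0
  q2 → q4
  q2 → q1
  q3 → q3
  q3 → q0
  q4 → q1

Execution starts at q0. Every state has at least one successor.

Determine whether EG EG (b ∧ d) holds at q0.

States satisfying EG (b ∧ d): {q3}.
States satisfying EG EG (b ∧ d): {q3}.
No suitable path/successor from q0 witnesses the formula.
q0 ∉ Sat(EG EG (b ∧ d)).

Does not hold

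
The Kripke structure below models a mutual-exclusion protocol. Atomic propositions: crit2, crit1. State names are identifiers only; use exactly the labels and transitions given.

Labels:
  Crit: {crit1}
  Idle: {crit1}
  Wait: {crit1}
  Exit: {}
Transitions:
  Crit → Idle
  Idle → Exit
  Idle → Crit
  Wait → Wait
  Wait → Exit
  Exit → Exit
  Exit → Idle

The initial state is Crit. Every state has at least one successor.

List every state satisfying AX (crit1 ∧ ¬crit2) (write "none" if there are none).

{Crit}

States satisfying crit1 ∧ ¬crit2: {Crit, Idle, Wait}.
States satisfying AX (crit1 ∧ ¬crit2): {Crit}.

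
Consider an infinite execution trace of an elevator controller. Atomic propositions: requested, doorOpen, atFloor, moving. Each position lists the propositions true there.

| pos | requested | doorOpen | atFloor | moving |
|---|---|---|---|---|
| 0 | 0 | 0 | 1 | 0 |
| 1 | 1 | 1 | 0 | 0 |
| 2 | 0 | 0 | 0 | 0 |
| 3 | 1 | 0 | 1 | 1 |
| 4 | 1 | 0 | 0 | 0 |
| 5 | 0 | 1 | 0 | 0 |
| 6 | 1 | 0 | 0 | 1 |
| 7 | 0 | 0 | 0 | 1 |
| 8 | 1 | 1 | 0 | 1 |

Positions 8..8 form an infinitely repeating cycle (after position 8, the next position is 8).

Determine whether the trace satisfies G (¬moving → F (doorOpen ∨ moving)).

Satisfied

¬moving → F (doorOpen ∨ moving) holds at every position 0..8, and those are all positions ever visited, so G (¬moving → F (doorOpen ∨ moving)) holds.
Positions where ¬moving holds: 0, 1, 2, 4, 5.
Check F (doorOpen ∨ moving) at each: 0→ok, 1→ok, 2→ok, 4→ok, 5→ok.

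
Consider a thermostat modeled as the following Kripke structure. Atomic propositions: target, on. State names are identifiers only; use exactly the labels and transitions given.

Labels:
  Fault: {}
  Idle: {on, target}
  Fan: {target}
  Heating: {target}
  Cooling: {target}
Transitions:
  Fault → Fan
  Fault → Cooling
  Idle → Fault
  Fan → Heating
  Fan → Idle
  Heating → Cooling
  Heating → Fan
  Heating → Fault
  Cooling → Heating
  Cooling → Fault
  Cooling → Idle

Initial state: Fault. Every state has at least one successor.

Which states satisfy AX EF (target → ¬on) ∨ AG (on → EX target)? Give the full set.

States satisfying EF (target → ¬on): {Fault, Idle, Fan, Heating, Cooling}.
States satisfying AX EF (target → ¬on): {Fault, Idle, Fan, Heating, Cooling}.
States satisfying on → EX target: {Fault, Fan, Heating, Cooling}.
States satisfying AG (on → EX target): ∅.
States satisfying AX EF (target → ¬on) ∨ AG (on → EX target): {Fault, Idle, Fan, Heating, Cooling}.

{Fault, Idle, Fan, Heating, Cooling}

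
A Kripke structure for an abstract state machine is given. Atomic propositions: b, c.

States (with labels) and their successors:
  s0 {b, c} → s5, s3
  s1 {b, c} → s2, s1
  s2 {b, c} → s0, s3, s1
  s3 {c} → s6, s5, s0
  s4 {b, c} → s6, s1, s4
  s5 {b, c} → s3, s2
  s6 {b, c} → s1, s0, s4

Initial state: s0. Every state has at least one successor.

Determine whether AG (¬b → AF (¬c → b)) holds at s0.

States satisfying ¬b → AF (¬c → b): {s0, s1, s2, s3, s4, s5, s6}.
States satisfying AG (¬b → AF (¬c → b)): {s0, s1, s2, s3, s4, s5, s6}.
Every state reachable from s0 satisfies ¬b → AF (¬c → b).
s0 ∈ Sat(AG (¬b → AF (¬c → b))).

Satisfied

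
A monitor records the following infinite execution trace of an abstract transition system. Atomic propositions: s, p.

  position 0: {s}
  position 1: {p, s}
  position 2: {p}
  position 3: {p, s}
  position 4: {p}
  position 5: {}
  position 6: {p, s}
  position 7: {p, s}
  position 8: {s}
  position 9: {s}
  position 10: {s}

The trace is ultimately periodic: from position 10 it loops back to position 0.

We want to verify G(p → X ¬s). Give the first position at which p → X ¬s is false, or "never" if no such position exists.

2

Check p → X ¬s at each position in order: 0 ✓, 1 ✓.
At position 2 the labels are {p} and the next position 3 has {p, s}, so p → X ¬s is false there. This is the first violation.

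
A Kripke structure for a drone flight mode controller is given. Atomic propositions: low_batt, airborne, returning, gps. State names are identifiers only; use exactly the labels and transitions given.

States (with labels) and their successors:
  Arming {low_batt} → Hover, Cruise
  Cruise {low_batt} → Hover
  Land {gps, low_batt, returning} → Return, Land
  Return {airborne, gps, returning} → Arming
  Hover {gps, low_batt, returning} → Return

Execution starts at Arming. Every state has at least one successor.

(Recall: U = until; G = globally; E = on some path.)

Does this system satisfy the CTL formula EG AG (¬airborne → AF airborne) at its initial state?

States satisfying AG (¬airborne → AF airborne): {Arming, Cruise, Return, Hover}.
States satisfying EG AG (¬airborne → AF airborne): {Arming, Cruise, Return, Hover}.
Arming ∈ Sat(EG AG (¬airborne → AF airborne)).

Yes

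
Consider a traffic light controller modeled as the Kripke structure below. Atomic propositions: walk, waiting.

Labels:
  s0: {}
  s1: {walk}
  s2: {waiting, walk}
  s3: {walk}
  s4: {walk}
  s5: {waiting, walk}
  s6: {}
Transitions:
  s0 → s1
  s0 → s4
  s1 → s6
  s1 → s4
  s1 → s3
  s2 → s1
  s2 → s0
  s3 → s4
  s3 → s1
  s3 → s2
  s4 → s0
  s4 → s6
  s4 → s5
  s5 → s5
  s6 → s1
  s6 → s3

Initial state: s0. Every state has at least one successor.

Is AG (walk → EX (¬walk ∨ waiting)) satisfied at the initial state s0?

States satisfying walk → EX (¬walk ∨ waiting): {s0, s1, s2, s3, s4, s5, s6}.
States satisfying AG (walk → EX (¬walk ∨ waiting)): {s0, s1, s2, s3, s4, s5, s6}.
Every state reachable from s0 satisfies walk → EX (¬walk ∨ waiting).
s0 ∈ Sat(AG (walk → EX (¬walk ∨ waiting))).

Holds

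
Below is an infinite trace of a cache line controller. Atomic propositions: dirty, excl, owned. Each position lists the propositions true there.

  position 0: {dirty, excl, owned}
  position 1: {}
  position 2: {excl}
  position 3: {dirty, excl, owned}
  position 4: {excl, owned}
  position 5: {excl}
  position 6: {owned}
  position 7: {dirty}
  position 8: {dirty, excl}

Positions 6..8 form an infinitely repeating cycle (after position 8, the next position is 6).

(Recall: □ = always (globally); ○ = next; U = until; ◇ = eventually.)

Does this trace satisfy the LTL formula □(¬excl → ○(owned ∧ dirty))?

Does not hold

¬excl → ○(owned ∧ dirty) must hold at every position from 0 onward. It fails at position 1, so □(¬excl → ○(owned ∧ dirty)) is false.
Positions where ¬excl holds: 1, 6, 7.
Check ○(owned ∧ dirty) at each: 1→fails, 6→fails, 7→fails.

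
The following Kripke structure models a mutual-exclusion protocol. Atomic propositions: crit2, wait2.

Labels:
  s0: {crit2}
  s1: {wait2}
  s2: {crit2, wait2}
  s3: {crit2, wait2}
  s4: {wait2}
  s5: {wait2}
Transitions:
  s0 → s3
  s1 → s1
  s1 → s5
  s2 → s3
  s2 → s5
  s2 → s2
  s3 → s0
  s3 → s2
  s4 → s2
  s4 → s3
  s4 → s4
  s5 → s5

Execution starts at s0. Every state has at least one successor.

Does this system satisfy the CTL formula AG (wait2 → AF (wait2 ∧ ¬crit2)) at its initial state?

Does not hold

States satisfying wait2 → AF (wait2 ∧ ¬crit2): {s0, s1, s4, s5}.
States satisfying AG (wait2 → AF (wait2 ∧ ¬crit2)): {s1, s5}.
s2 is reachable from s0 and violates wait2 → AF (wait2 ∧ ¬crit2), so AG fails at s0.
s0 ∉ Sat(AG (wait2 → AF (wait2 ∧ ¬crit2))).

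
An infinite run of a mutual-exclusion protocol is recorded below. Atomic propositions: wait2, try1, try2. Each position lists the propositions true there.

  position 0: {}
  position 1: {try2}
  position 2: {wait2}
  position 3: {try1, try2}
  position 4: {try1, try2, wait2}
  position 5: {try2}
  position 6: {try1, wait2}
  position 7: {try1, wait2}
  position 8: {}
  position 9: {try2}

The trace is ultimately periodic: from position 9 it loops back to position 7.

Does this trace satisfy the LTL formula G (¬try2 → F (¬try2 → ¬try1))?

Holds

¬try2 → F (¬try2 → ¬try1) holds at every position 0..9, and those are all positions ever visited, so G (¬try2 → F (¬try2 → ¬try1)) holds.
Positions where ¬try2 holds: 0, 2, 6, 7, 8.
Check F (¬try2 → ¬try1) at each: 0→ok, 2→ok, 6→ok, 7→ok, 8→ok.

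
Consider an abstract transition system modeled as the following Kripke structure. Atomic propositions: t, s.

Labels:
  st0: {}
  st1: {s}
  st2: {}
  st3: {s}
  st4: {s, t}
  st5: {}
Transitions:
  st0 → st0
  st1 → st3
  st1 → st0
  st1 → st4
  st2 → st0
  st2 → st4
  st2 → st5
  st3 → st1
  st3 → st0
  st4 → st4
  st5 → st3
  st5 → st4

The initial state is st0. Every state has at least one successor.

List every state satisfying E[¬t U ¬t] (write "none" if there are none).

States satisfying ¬t: {st0, st1, st2, st3, st5}.
States satisfying E[¬t U ¬t]: {st0, st1, st2, st3, st5}.

{st0, st1, st2, st3, st5}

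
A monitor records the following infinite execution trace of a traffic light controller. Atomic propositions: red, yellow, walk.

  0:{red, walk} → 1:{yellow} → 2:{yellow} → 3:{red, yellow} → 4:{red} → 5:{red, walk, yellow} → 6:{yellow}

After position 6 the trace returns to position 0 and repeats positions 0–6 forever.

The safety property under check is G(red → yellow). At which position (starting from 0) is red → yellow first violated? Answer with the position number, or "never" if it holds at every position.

0

At position 0 the labels are {red, walk}, so red → yellow is false there. This is the first violation.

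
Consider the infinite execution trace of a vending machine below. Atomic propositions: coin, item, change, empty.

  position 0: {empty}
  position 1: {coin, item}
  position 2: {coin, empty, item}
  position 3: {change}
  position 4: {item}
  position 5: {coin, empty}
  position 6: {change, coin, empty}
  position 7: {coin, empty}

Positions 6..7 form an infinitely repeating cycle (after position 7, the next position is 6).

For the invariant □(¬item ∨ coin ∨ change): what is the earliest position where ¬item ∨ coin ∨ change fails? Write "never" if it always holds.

4

Check ¬item ∨ coin ∨ change at each position in order: 0 ✓, 1 ✓, 2 ✓, 3 ✓.
At position 4 the labels are {item}, so ¬item ∨ coin ∨ change is false there. This is the first violation.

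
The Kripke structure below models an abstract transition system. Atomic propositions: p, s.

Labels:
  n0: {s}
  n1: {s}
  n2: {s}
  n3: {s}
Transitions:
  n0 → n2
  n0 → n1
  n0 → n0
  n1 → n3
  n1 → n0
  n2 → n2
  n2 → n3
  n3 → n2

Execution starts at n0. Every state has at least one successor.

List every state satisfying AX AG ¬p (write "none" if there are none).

{n0, n1, n2, n3}

States satisfying AG ¬p: {n0, n1, n2, n3}.
States satisfying AX AG ¬p: {n0, n1, n2, n3}.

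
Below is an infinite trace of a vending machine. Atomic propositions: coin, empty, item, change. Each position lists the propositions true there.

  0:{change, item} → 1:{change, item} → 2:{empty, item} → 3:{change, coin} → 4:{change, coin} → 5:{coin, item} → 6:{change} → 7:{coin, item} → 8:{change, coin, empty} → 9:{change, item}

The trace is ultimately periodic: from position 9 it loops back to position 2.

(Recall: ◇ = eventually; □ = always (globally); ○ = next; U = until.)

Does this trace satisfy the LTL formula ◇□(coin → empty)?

No

□(coin → empty) is false at every position 0..9, so it never becomes true and ◇□(coin → empty) fails.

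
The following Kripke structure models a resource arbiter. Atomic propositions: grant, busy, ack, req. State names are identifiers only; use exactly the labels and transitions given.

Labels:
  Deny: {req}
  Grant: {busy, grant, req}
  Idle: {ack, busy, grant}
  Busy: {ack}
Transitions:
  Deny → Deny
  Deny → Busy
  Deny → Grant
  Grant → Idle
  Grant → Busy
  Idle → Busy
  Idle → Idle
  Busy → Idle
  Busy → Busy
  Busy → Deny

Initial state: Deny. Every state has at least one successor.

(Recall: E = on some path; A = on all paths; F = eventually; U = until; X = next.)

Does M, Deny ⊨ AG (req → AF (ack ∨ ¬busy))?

Yes

States satisfying req → AF (ack ∨ ¬busy): {Deny, Grant, Idle, Busy}.
States satisfying AG (req → AF (ack ∨ ¬busy)): {Deny, Grant, Idle, Busy}.
Every state reachable from Deny satisfies req → AF (ack ∨ ¬busy).
Deny ∈ Sat(AG (req → AF (ack ∨ ¬busy))).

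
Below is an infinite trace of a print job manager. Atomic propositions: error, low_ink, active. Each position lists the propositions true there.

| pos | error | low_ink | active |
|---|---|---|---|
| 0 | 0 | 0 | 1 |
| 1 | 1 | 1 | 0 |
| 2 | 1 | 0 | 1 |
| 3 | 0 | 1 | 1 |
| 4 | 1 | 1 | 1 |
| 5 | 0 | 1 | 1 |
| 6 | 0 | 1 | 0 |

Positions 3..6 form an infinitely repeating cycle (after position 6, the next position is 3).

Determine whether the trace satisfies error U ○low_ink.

Walking from position 0: ○low_ink first holds at position 0, and error holds at every earlier position along the way, so error U ○low_ink holds.

Holds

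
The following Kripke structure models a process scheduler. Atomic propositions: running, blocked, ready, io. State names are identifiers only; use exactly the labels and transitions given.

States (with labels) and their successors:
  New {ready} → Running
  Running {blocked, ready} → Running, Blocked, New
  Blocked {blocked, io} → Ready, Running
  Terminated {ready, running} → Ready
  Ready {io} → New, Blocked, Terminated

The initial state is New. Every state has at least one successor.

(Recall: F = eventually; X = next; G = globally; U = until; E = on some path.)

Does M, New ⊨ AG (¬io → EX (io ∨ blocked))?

Holds

States satisfying ¬io → EX (io ∨ blocked): {New, Running, Blocked, Terminated, Ready}.
States satisfying AG (¬io → EX (io ∨ blocked)): {New, Running, Blocked, Terminated, Ready}.
Every state reachable from New satisfies ¬io → EX (io ∨ blocked).
New ∈ Sat(AG (¬io → EX (io ∨ blocked))).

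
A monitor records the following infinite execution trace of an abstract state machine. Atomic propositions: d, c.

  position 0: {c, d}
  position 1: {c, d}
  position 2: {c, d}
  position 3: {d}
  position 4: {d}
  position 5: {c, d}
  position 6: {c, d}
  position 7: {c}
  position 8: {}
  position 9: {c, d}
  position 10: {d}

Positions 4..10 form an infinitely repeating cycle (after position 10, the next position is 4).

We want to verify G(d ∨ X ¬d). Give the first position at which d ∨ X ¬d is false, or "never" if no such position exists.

8

Check d ∨ X ¬d at each position in order: 0 ✓, 1 ✓, 2 ✓, 3 ✓, 4 ✓, 5 ✓, 6 ✓, 7 ✓.
At position 8 the labels are {} and the next position 9 has {c, d}, so d ∨ X ¬d is false there. This is the first violation.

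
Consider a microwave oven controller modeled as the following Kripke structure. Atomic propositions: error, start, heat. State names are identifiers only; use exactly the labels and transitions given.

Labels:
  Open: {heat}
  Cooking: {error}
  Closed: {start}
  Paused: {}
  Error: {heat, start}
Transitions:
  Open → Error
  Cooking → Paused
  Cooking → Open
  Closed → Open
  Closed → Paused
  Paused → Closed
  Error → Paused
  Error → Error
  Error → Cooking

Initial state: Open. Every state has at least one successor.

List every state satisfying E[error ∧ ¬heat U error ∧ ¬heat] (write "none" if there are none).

States satisfying error ∧ ¬heat: {Cooking}.
States satisfying E[error ∧ ¬heat U error ∧ ¬heat]: {Cooking}.

{Cooking}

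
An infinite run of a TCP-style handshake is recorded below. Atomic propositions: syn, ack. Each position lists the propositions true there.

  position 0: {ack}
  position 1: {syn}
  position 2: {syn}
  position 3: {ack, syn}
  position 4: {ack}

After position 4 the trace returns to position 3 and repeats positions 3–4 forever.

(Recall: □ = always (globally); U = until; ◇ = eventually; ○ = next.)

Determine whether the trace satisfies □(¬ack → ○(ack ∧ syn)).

Violated

¬ack → ○(ack ∧ syn) must hold at every position from 0 onward. It fails at position 1, so □(¬ack → ○(ack ∧ syn)) is false.
Positions where ¬ack holds: 1, 2.
Check ○(ack ∧ syn) at each: 1→fails, 2→ok.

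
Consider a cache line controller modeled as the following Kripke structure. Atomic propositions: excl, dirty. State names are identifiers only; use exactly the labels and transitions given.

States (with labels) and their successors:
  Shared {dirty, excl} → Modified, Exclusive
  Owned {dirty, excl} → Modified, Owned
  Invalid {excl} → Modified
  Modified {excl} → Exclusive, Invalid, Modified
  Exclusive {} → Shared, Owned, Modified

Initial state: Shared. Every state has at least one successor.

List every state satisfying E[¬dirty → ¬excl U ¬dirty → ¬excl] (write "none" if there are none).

{Shared, Owned, Exclusive}

States satisfying ¬dirty → ¬excl: {Shared, Owned, Exclusive}.
States satisfying E[¬dirty → ¬excl U ¬dirty → ¬excl]: {Shared, Owned, Exclusive}.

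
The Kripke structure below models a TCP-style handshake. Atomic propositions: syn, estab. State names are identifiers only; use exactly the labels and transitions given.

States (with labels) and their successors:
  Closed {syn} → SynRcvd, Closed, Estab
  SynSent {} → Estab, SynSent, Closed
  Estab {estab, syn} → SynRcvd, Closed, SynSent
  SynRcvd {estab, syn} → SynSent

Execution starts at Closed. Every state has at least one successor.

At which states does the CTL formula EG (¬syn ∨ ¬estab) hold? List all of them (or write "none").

States satisfying ¬syn ∨ ¬estab: {Closed, SynSent}.
States satisfying EG (¬syn ∨ ¬estab): {Closed, SynSent}.

{Closed, SynSent}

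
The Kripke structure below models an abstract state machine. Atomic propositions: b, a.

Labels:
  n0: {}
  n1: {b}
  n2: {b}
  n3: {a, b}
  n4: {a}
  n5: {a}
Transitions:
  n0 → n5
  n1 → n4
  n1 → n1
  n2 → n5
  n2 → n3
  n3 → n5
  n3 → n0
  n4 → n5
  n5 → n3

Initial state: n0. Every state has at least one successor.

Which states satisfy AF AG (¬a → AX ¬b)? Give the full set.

{n0, n2, n3, n4, n5}

States satisfying AG (¬a → AX ¬b): {n0, n3, n4, n5}.
States satisfying AF AG (¬a → AX ¬b): {n0, n2, n3, n4, n5}.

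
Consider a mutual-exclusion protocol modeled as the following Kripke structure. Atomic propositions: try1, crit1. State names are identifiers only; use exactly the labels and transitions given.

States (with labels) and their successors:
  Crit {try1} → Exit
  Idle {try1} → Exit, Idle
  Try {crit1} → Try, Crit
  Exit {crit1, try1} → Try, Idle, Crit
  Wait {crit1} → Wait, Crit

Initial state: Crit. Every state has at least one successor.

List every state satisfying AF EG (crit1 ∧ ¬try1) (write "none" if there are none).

States satisfying EG (crit1 ∧ ¬try1): {Try, Wait}.
States satisfying AF EG (crit1 ∧ ¬try1): {Try, Wait}.

{Try, Wait}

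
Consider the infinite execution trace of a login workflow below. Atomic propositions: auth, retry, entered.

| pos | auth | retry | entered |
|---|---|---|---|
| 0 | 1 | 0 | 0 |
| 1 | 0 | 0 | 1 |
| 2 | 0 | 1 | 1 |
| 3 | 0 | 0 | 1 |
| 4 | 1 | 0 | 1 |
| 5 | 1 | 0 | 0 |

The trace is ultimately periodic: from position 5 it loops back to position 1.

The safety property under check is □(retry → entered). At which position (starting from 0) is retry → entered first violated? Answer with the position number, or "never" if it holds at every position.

retry → entered holds at every position 0..5, and those are all the positions the trace ever visits, so the invariant □(retry → entered) is never violated.

never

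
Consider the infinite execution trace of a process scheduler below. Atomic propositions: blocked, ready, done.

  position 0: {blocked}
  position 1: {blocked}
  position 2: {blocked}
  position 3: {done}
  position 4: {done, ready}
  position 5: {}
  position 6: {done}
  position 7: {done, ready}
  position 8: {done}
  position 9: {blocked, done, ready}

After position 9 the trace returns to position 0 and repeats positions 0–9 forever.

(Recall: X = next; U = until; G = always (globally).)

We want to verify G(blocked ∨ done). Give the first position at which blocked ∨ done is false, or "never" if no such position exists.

Check blocked ∨ done at each position in order: 0 ✓, 1 ✓, 2 ✓, 3 ✓, 4 ✓.
At position 5 the labels are {}, so blocked ∨ done is false there. This is the first violation.

5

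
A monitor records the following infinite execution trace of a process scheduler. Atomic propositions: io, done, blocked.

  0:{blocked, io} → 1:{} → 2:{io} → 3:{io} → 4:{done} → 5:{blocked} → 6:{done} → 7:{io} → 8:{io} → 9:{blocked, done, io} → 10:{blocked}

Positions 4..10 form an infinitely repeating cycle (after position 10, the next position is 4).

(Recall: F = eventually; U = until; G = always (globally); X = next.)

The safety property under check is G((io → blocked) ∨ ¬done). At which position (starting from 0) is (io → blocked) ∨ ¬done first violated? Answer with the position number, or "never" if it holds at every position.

(io → blocked) ∨ ¬done holds at every position 0..10, and those are all the positions the trace ever visits, so the invariant G((io → blocked) ∨ ¬done) is never violated.

never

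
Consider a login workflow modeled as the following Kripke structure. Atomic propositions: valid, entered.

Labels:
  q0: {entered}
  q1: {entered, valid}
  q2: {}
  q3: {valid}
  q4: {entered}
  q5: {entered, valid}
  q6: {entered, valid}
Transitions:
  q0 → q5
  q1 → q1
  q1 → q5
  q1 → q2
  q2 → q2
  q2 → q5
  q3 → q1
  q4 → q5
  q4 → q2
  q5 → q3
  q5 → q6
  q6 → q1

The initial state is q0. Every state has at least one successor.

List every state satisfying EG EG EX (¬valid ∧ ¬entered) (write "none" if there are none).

States satisfying EG EX (¬valid ∧ ¬entered): {q1, q2, q4}.
States satisfying EG EG EX (¬valid ∧ ¬entered): {q1, q2, q4}.

{q1, q2, q4}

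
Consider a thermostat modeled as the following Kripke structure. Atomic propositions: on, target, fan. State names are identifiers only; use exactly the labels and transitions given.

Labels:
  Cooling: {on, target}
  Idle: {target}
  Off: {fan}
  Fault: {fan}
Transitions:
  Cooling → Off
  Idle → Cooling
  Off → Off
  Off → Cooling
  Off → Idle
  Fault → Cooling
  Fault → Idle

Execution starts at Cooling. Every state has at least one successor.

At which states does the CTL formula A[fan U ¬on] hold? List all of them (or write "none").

{Idle, Off, Fault}

States satisfying fan: {Off, Fault}.
States satisfying ¬on: {Idle, Off, Fault}.
States satisfying A[fan U ¬on]: {Idle, Off, Fault}.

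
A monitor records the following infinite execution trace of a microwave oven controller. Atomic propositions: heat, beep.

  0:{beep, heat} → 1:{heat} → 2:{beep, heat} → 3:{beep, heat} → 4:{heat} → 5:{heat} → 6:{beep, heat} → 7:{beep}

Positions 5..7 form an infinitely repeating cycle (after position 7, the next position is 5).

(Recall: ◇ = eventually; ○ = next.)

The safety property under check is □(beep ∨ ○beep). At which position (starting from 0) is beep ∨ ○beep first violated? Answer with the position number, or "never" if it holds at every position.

4

Check beep ∨ ○beep at each position in order: 0 ✓, 1 ✓, 2 ✓, 3 ✓.
At position 4 the labels are {heat} and the next position 5 has {heat}, so beep ∨ ○beep is false there. This is the first violation.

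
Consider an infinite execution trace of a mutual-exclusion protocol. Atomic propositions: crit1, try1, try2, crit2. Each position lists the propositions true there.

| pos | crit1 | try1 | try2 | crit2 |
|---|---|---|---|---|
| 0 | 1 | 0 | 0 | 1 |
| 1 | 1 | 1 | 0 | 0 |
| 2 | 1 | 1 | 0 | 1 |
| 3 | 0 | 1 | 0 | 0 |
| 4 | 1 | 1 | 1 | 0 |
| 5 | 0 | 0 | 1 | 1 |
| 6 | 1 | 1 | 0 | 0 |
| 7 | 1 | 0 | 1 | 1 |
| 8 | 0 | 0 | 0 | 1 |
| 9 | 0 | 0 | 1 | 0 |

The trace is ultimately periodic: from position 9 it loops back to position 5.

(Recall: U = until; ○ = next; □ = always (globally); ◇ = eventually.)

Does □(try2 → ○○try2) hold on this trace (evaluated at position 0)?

Violated

try2 → ○○try2 must hold at every position from 0 onward. It fails at position 4, so □(try2 → ○○try2) is false.
Positions where try2 holds: 4, 5, 7, 9.
Check ○○try2 at each: 4→fails, 5→ok, 7→ok, 9→fails.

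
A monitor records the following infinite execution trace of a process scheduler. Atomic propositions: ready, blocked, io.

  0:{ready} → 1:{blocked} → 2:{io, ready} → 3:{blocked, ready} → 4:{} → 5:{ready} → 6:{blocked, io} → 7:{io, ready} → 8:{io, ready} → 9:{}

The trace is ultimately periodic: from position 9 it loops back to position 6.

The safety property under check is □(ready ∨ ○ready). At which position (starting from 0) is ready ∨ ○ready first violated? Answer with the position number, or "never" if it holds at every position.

Check ready ∨ ○ready at each position in order: 0 ✓, 1 ✓, 2 ✓, 3 ✓, 4 ✓, 5 ✓, 6 ✓, 7 ✓, 8 ✓.
At position 9 the labels are {} and the next position 6 has {blocked, io}, so ready ∨ ○ready is false there. This is the first violation.

9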